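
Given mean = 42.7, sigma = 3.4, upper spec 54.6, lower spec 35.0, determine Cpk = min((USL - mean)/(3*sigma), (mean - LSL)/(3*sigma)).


Cpu = (54.6 - 42.7) / (3 * 3.4) = 1.17
Cpl = (42.7 - 35.0) / (3 * 3.4) = 0.75
Cpk = min(1.17, 0.75) = 0.75

0.75


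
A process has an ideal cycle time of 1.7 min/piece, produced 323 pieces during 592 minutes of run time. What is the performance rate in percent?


Formula: Performance = (Ideal CT * Total Count) / Run Time * 100
Ideal output time = 1.7 * 323 = 549.1 min
Performance = 549.1 / 592 * 100 = 92.8%

92.8%


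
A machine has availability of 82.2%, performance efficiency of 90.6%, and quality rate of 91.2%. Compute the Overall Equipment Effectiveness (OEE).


Formula: OEE = Availability * Performance * Quality / 10000
A * P = 82.2% * 90.6% / 100 = 74.47%
OEE = 74.47% * 91.2% / 100 = 67.9%

67.9%


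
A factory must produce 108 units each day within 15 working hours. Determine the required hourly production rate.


Formula: Production Rate = Daily Demand / Available Hours
Rate = 108 units/day / 15 hours/day
Rate = 7.2 units/hour

7.2 units/hour


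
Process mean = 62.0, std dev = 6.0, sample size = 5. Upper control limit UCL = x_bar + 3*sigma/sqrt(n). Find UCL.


UCL = 62.0 + 3 * 6.0 / sqrt(5)

70.05


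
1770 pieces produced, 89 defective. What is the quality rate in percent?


Formula: Quality Rate = Good Pieces / Total Pieces * 100
Good pieces = 1770 - 89 = 1681
QR = 1681 / 1770 * 100 = 95.0%

95.0%


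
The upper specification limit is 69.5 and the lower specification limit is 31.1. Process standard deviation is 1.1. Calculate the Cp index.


Cp = (69.5 - 31.1) / (6 * 1.1)

5.82


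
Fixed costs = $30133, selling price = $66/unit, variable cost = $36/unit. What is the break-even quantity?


Formula: BEQ = Fixed Costs / (Price - Variable Cost)
Contribution margin = $66 - $36 = $30/unit
BEQ = ceil($30133 / $30/unit) = ceil(1004.43) = 1005 units

1005 units


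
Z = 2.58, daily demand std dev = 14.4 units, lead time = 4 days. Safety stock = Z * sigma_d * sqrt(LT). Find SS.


Formula: SS = z * sigma_d * sqrt(LT)
sqrt(LT) = sqrt(4) = 2.0
SS = 2.58 * 14.4 * 2.0
SS = 74.3 units

74.3 units


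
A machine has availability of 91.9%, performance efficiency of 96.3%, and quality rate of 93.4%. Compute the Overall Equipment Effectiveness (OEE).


Formula: OEE = Availability * Performance * Quality / 10000
A * P = 91.9% * 96.3% / 100 = 88.5%
OEE = 88.5% * 93.4% / 100 = 82.7%

82.7%


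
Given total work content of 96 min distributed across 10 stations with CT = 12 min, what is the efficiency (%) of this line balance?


Formula: Efficiency = Sum of Task Times / (N_stations * CT) * 100
Total station capacity = 10 stations * 12 min = 120 min
Efficiency = 96 / 120 * 100 = 80.0%

80.0%


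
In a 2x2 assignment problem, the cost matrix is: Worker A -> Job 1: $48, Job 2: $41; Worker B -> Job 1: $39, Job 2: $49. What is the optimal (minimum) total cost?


Option 1: A->1 + B->2 = $48 + $49 = $97
Option 2: A->2 + B->1 = $41 + $39 = $80
Min cost = min($97, $80) = $80

$80


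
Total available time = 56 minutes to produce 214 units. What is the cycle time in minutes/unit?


Formula: CT = Available Time / Number of Units
CT = 56 min / 214 units
CT = 0.26 min/unit

0.26 min/unit


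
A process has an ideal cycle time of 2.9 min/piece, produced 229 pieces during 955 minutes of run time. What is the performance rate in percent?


Formula: Performance = (Ideal CT * Total Count) / Run Time * 100
Ideal output time = 2.9 * 229 = 664.1 min
Performance = 664.1 / 955 * 100 = 69.5%

69.5%


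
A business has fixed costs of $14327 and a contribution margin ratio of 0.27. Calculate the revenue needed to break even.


Formula: BER = Fixed Costs / Contribution Margin Ratio
BER = $14327 / 0.27
BER = $53062.96 (to the nearest cent)

$53062.96


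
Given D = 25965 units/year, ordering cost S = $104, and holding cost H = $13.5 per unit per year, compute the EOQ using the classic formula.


Formula: EOQ = sqrt(2 * D * S / H)
Numerator: 2 * 25965 * 104 = 5400720
2DS/H = 5400720 / 13.5 = 400053.3
EOQ = sqrt(400053.3) = 632.5 units

632.5 units


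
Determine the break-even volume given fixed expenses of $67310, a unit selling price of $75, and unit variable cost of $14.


Formula: BEQ = Fixed Costs / (Price - Variable Cost)
Contribution margin = $75 - $14 = $61/unit
BEQ = ceil($67310 / $61/unit) = ceil(1103.44) = 1104 units

1104 units


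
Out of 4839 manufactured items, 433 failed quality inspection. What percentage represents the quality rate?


Formula: Quality Rate = Good Pieces / Total Pieces * 100
Good pieces = 4839 - 433 = 4406
QR = 4406 / 4839 * 100 = 91.1%

91.1%


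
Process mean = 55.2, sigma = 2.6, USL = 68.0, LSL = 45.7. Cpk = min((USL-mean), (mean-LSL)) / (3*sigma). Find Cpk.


Cpu = (68.0 - 55.2) / (3 * 2.6) = 1.64
Cpl = (55.2 - 45.7) / (3 * 2.6) = 1.22
Cpk = min(1.64, 1.22) = 1.22

1.22


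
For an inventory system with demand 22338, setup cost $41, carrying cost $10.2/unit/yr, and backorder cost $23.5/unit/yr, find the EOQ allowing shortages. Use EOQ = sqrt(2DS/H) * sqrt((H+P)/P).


Formula: EOQ* = sqrt(2DS/H) * sqrt((H+P)/P)
Base EOQ = sqrt(2*22338*41/10.2) = 423.77 units
Correction = sqrt((10.2+23.5)/23.5) = 1.19752
EOQ* = 423.77 * 1.19752 = 507.5 units

507.5 units


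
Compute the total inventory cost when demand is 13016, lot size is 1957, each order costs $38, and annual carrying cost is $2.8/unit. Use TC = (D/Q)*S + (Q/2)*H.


TC = 13016/1957 * 38 + 1957/2 * 2.8

$2992.54


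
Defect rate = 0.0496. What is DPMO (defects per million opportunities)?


DPMO = defect_rate * 1000000 = 0.0496 * 1000000

49600


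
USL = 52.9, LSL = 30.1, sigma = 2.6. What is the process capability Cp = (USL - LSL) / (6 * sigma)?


Cp = (52.9 - 30.1) / (6 * 2.6)

1.46


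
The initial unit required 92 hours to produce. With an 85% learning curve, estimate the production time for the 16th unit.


Formula: T_n = T_1 * (learning_rate)^(log2(n)) where learning_rate = rate/100
Doublings = log2(16) = 4
T_n = 92 * 0.85^4
T_n = 92 * 0.522 = 48.0 hours

48.0 hours


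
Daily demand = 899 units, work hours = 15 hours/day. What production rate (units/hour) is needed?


Formula: Production Rate = Daily Demand / Available Hours
Rate = 899 units/day / 15 hours/day
Rate = 59.9 units/hour

59.9 units/hour


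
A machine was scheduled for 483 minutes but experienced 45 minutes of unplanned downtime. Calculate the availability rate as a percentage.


Formula: Availability = (Planned Time - Downtime) / Planned Time * 100
Uptime = 483 - 45 = 438 min
Availability = 438 / 483 * 100 = 90.7%

90.7%


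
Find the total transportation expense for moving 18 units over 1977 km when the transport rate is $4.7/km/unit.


TC = dist * cost * units = 1977 * 4.7 * 18 = $167254.20

$167254.20


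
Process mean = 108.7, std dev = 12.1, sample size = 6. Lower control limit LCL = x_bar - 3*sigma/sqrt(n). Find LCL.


LCL = 108.7 - 3 * 12.1 / sqrt(6)

93.88


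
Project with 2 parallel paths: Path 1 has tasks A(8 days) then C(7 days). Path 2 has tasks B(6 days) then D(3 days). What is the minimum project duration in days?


Path 1 = 8 + 7 = 15 days
Path 2 = 6 + 3 = 9 days
Duration = max(15, 9) = 15 days

15 days


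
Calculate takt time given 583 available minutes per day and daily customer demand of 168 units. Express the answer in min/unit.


Formula: Takt Time = Available Production Time / Customer Demand
Takt = 583 min/day / 168 units/day
Takt = 3.47 min/unit

3.47 min/unit


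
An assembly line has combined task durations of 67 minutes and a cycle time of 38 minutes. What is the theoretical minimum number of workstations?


Formula: N_min = ceil(Sum of Task Times / Cycle Time)
N_min = ceil(67 min / 38 min) = ceil(1.7632)
N_min = 2 stations

2


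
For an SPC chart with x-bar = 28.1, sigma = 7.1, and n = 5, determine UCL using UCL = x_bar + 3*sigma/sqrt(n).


UCL = 28.1 + 3 * 7.1 / sqrt(5)

37.63


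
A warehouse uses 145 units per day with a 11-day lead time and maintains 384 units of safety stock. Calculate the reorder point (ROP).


Formula: ROP = (Daily Demand * Lead Time) + Safety Stock
Demand during lead time = 145 * 11 = 1595 units
ROP = 1595 + 384 = 1979 units

1979 units


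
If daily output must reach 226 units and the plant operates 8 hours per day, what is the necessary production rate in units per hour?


Formula: Production Rate = Daily Demand / Available Hours
Rate = 226 units/day / 8 hours/day
Rate = 28.3 units/hour

28.3 units/hour


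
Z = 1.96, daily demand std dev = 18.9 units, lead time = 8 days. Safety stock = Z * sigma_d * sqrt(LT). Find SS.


Formula: SS = z * sigma_d * sqrt(LT)
sqrt(LT) = sqrt(8) = 2.8284
SS = 1.96 * 18.9 * 2.8284
SS = 104.8 units

104.8 units


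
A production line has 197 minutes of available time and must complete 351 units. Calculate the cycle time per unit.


Formula: CT = Available Time / Number of Units
CT = 197 min / 351 units
CT = 0.56 min/unit

0.56 min/unit


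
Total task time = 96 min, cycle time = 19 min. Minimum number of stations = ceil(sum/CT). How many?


Formula: N_min = ceil(Sum of Task Times / Cycle Time)
N_min = ceil(96 min / 19 min) = ceil(5.0526)
N_min = 6 stations

6


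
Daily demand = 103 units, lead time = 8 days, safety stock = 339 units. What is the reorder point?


Formula: ROP = (Daily Demand * Lead Time) + Safety Stock
Demand during lead time = 103 * 8 = 824 units
ROP = 824 + 339 = 1163 units

1163 units


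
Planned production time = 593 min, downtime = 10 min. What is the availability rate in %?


Formula: Availability = (Planned Time - Downtime) / Planned Time * 100
Uptime = 593 - 10 = 583 min
Availability = 583 / 593 * 100 = 98.3%

98.3%


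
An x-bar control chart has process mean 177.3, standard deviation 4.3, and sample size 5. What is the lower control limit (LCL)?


LCL = 177.3 - 3 * 4.3 / sqrt(5)

171.53


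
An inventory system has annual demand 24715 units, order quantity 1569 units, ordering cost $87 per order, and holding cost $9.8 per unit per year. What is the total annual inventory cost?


TC = 24715/1569 * 87 + 1569/2 * 9.8

$9058.53


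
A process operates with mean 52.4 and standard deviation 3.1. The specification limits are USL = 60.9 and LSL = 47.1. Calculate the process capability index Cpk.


Cpu = (60.9 - 52.4) / (3 * 3.1) = 0.91
Cpl = (52.4 - 47.1) / (3 * 3.1) = 0.57
Cpk = min(0.91, 0.57) = 0.57

0.57


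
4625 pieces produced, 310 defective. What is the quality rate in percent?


Formula: Quality Rate = Good Pieces / Total Pieces * 100
Good pieces = 4625 - 310 = 4315
QR = 4315 / 4625 * 100 = 93.3%

93.3%


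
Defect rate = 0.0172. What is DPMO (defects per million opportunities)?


DPMO = defect_rate * 1000000 = 0.0172 * 1000000

17200


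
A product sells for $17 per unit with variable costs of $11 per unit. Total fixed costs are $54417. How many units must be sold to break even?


Formula: BEQ = Fixed Costs / (Price - Variable Cost)
Contribution margin = $17 - $11 = $6/unit
BEQ = ceil($54417 / $6/unit) = ceil(9069.5) = 9070 units

9070 units


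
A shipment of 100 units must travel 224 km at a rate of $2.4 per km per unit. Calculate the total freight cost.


TC = dist * cost * units = 224 * 2.4 * 100 = $53760.00

$53760.00


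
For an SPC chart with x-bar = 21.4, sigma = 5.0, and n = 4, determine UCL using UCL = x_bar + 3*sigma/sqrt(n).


UCL = 21.4 + 3 * 5.0 / sqrt(4)

28.9


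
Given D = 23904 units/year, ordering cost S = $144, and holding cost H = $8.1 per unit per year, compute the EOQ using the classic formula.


Formula: EOQ = sqrt(2 * D * S / H)
Numerator: 2 * 23904 * 144 = 6884352
2DS/H = 6884352 / 8.1 = 849920.0
EOQ = sqrt(849920.0) = 921.9 units

921.9 units


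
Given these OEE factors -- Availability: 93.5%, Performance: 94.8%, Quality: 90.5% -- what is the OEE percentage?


Formula: OEE = Availability * Performance * Quality / 10000
A * P = 93.5% * 94.8% / 100 = 88.64%
OEE = 88.64% * 90.5% / 100 = 80.2%

80.2%


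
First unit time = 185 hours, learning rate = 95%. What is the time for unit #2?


Formula: T_n = T_1 * (learning_rate)^(log2(n)) where learning_rate = rate/100
Doublings = log2(2) = 1
T_n = 185 * 0.95^1
T_n = 185 * 0.95 = 175.8 hours

175.8 hours


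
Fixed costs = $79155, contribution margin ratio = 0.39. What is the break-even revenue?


Formula: BER = Fixed Costs / Contribution Margin Ratio
BER = $79155 / 0.39
BER = $202961.54 (to the nearest cent)

$202961.54


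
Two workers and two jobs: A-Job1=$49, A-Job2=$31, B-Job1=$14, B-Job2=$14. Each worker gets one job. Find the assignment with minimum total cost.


Option 1: A->1 + B->2 = $49 + $14 = $63
Option 2: A->2 + B->1 = $31 + $14 = $45
Min cost = min($63, $45) = $45

$45


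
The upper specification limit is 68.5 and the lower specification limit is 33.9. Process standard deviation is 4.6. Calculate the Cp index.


Cp = (68.5 - 33.9) / (6 * 4.6)

1.25


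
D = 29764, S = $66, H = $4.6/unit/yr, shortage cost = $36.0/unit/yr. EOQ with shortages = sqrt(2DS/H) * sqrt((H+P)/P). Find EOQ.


Formula: EOQ* = sqrt(2DS/H) * sqrt((H+P)/P)
Base EOQ = sqrt(2*29764*66/4.6) = 924.17 units
Correction = sqrt((4.6+36.0)/36.0) = 1.06197
EOQ* = 924.17 * 1.06197 = 981.4 units

981.4 units


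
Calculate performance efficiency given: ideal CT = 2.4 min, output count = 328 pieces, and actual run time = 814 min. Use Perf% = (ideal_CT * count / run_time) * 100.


Formula: Performance = (Ideal CT * Total Count) / Run Time * 100
Ideal output time = 2.4 * 328 = 787.2 min
Performance = 787.2 / 814 * 100 = 96.7%

96.7%


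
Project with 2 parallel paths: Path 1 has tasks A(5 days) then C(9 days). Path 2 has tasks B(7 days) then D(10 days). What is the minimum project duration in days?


Path 1 = 5 + 9 = 14 days
Path 2 = 7 + 10 = 17 days
Duration = max(14, 17) = 17 days

17 days


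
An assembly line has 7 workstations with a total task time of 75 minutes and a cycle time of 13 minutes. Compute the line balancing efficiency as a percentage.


Formula: Efficiency = Sum of Task Times / (N_stations * CT) * 100
Total station capacity = 7 stations * 13 min = 91 min
Efficiency = 75 / 91 * 100 = 82.4%

82.4%


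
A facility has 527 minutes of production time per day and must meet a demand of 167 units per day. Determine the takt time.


Formula: Takt Time = Available Production Time / Customer Demand
Takt = 527 min/day / 167 units/day
Takt = 3.16 min/unit

3.16 min/unit


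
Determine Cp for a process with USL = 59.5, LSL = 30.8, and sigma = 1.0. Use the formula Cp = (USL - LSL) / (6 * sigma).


Cp = (59.5 - 30.8) / (6 * 1.0)

4.78


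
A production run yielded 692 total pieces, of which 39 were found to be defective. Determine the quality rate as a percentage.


Formula: Quality Rate = Good Pieces / Total Pieces * 100
Good pieces = 692 - 39 = 653
QR = 653 / 692 * 100 = 94.4%

94.4%


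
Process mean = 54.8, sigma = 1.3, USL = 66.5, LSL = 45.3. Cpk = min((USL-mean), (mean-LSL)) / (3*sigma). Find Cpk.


Cpu = (66.5 - 54.8) / (3 * 1.3) = 3.0
Cpl = (54.8 - 45.3) / (3 * 1.3) = 2.44
Cpk = min(3.0, 2.44) = 2.44

2.44


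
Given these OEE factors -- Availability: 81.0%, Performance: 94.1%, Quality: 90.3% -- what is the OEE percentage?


Formula: OEE = Availability * Performance * Quality / 10000
A * P = 81.0% * 94.1% / 100 = 76.22%
OEE = 76.22% * 90.3% / 100 = 68.8%

68.8%


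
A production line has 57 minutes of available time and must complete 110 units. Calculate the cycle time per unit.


Formula: CT = Available Time / Number of Units
CT = 57 min / 110 units
CT = 0.52 min/unit

0.52 min/unit


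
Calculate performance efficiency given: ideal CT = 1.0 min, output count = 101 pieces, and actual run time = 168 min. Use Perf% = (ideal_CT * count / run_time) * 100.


Formula: Performance = (Ideal CT * Total Count) / Run Time * 100
Ideal output time = 1.0 * 101 = 101.0 min
Performance = 101.0 / 168 * 100 = 60.1%

60.1%


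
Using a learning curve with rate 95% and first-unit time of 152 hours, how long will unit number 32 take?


Formula: T_n = T_1 * (learning_rate)^(log2(n)) where learning_rate = rate/100
Doublings = log2(32) = 5
T_n = 152 * 0.95^5
T_n = 152 * 0.7738 = 117.6 hours

117.6 hours


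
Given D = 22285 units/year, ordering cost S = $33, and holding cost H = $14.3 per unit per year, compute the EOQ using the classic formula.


Formula: EOQ = sqrt(2 * D * S / H)
Numerator: 2 * 22285 * 33 = 1470810
2DS/H = 1470810 / 14.3 = 102853.8
EOQ = sqrt(102853.8) = 320.7 units

320.7 units


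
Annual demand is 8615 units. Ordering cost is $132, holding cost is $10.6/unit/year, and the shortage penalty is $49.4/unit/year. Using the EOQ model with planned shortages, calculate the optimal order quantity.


Formula: EOQ* = sqrt(2DS/H) * sqrt((H+P)/P)
Base EOQ = sqrt(2*8615*132/10.6) = 463.21 units
Correction = sqrt((10.6+49.4)/49.4) = 1.10208
EOQ* = 463.21 * 1.10208 = 510.5 units

510.5 units


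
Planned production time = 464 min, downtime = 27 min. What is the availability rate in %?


Formula: Availability = (Planned Time - Downtime) / Planned Time * 100
Uptime = 464 - 27 = 437 min
Availability = 437 / 464 * 100 = 94.2%

94.2%


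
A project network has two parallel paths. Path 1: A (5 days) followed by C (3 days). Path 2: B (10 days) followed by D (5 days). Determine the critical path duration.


Path 1 = 5 + 3 = 8 days
Path 2 = 10 + 5 = 15 days
Duration = max(8, 15) = 15 days

15 days


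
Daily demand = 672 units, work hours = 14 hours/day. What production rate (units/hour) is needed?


Formula: Production Rate = Daily Demand / Available Hours
Rate = 672 units/day / 14 hours/day
Rate = 48.0 units/hour

48.0 units/hour


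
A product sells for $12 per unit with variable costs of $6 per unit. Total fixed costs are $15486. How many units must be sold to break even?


Formula: BEQ = Fixed Costs / (Price - Variable Cost)
Contribution margin = $12 - $6 = $6/unit
BEQ = ceil($15486 / $6/unit) = ceil(2581.0) = 2581 units

2581 units


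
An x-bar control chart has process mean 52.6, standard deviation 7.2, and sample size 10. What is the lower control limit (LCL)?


LCL = 52.6 - 3 * 7.2 / sqrt(10)

45.77


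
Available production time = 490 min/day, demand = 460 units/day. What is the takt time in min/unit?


Formula: Takt Time = Available Production Time / Customer Demand
Takt = 490 min/day / 460 units/day
Takt = 1.07 min/unit

1.07 min/unit


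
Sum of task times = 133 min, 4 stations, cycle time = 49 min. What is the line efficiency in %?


Formula: Efficiency = Sum of Task Times / (N_stations * CT) * 100
Total station capacity = 4 stations * 49 min = 196 min
Efficiency = 133 / 196 * 100 = 67.9%

67.9%


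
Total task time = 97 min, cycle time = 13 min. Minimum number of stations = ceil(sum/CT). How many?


Formula: N_min = ceil(Sum of Task Times / Cycle Time)
N_min = ceil(97 min / 13 min) = ceil(7.4615)
N_min = 8 stations

8


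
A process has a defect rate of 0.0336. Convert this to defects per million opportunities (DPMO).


DPMO = defect_rate * 1000000 = 0.0336 * 1000000

33600


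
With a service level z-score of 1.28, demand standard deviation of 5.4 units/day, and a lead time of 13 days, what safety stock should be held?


Formula: SS = z * sigma_d * sqrt(LT)
sqrt(LT) = sqrt(13) = 3.6056
SS = 1.28 * 5.4 * 3.6056
SS = 24.9 units

24.9 units


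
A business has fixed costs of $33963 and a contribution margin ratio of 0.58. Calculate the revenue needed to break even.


Formula: BER = Fixed Costs / Contribution Margin Ratio
BER = $33963 / 0.58
BER = $58556.90 (to the nearest cent)

$58556.90


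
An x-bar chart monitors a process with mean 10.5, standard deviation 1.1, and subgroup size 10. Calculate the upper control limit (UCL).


UCL = 10.5 + 3 * 1.1 / sqrt(10)

11.54


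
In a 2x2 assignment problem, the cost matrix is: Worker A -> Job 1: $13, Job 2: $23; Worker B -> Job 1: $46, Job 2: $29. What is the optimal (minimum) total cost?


Option 1: A->1 + B->2 = $13 + $29 = $42
Option 2: A->2 + B->1 = $23 + $46 = $69
Min cost = min($42, $69) = $42

$42


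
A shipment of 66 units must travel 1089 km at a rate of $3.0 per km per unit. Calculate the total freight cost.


TC = dist * cost * units = 1089 * 3.0 * 66 = $215622.00

$215622.00


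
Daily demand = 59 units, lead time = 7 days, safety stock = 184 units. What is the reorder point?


Formula: ROP = (Daily Demand * Lead Time) + Safety Stock
Demand during lead time = 59 * 7 = 413 units
ROP = 413 + 184 = 597 units

597 units


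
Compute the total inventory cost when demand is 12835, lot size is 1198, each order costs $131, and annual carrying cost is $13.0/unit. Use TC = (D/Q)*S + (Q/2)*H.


TC = 12835/1198 * 131 + 1198/2 * 13.0

$9190.49


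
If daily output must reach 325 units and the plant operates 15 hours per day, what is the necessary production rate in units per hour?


Formula: Production Rate = Daily Demand / Available Hours
Rate = 325 units/day / 15 hours/day
Rate = 21.7 units/hour

21.7 units/hour


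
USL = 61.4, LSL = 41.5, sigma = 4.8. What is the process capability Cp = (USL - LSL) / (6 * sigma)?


Cp = (61.4 - 41.5) / (6 * 4.8)

0.69


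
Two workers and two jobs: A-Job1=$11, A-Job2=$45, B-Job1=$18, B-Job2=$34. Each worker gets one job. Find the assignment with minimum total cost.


Option 1: A->1 + B->2 = $11 + $34 = $45
Option 2: A->2 + B->1 = $45 + $18 = $63
Min cost = min($45, $63) = $45

$45


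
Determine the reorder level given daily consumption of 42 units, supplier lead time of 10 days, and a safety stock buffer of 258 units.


Formula: ROP = (Daily Demand * Lead Time) + Safety Stock
Demand during lead time = 42 * 10 = 420 units
ROP = 420 + 258 = 678 units

678 units


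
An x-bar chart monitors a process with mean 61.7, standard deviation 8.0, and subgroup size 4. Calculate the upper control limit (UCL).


UCL = 61.7 + 3 * 8.0 / sqrt(4)

73.7


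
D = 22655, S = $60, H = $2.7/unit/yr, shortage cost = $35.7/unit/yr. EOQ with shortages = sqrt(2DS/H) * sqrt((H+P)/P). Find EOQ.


Formula: EOQ* = sqrt(2DS/H) * sqrt((H+P)/P)
Base EOQ = sqrt(2*22655*60/2.7) = 1003.44 units
Correction = sqrt((2.7+35.7)/35.7) = 1.03713
EOQ* = 1003.44 * 1.03713 = 1040.7 units

1040.7 units


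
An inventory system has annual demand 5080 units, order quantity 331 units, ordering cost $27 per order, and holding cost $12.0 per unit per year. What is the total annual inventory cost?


TC = 5080/331 * 27 + 331/2 * 12.0

$2400.38


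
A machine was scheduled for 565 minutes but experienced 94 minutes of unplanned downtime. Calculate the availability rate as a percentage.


Formula: Availability = (Planned Time - Downtime) / Planned Time * 100
Uptime = 565 - 94 = 471 min
Availability = 471 / 565 * 100 = 83.4%

83.4%


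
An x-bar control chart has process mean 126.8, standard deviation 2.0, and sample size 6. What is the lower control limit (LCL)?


LCL = 126.8 - 3 * 2.0 / sqrt(6)

124.35


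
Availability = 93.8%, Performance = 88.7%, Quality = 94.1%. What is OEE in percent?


Formula: OEE = Availability * Performance * Quality / 10000
A * P = 93.8% * 88.7% / 100 = 83.2%
OEE = 83.2% * 94.1% / 100 = 78.3%

78.3%


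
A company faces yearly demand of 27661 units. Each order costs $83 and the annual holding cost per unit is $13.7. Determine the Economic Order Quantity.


Formula: EOQ = sqrt(2 * D * S / H)
Numerator: 2 * 27661 * 83 = 4591726
2DS/H = 4591726 / 13.7 = 335162.5
EOQ = sqrt(335162.5) = 578.9 units

578.9 units


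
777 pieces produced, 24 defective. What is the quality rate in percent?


Formula: Quality Rate = Good Pieces / Total Pieces * 100
Good pieces = 777 - 24 = 753
QR = 753 / 777 * 100 = 96.9%

96.9%


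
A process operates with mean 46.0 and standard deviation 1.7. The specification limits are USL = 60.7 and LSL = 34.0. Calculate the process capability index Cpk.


Cpu = (60.7 - 46.0) / (3 * 1.7) = 2.88
Cpl = (46.0 - 34.0) / (3 * 1.7) = 2.35
Cpk = min(2.88, 2.35) = 2.35

2.35


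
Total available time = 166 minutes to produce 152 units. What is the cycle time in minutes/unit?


Formula: CT = Available Time / Number of Units
CT = 166 min / 152 units
CT = 1.09 min/unit

1.09 min/unit


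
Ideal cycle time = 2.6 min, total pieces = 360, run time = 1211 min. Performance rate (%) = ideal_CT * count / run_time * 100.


Formula: Performance = (Ideal CT * Total Count) / Run Time * 100
Ideal output time = 2.6 * 360 = 936.0 min
Performance = 936.0 / 1211 * 100 = 77.3%

77.3%


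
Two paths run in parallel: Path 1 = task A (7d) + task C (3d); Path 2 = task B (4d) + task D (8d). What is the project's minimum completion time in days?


Path 1 = 7 + 3 = 10 days
Path 2 = 4 + 8 = 12 days
Duration = max(10, 12) = 12 days

12 days


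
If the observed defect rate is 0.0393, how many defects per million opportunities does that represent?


DPMO = defect_rate * 1000000 = 0.0393 * 1000000

39300


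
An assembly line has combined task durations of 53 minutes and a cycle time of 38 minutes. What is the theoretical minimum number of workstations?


Formula: N_min = ceil(Sum of Task Times / Cycle Time)
N_min = ceil(53 min / 38 min) = ceil(1.3947)
N_min = 2 stations

2


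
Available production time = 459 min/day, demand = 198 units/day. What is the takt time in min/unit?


Formula: Takt Time = Available Production Time / Customer Demand
Takt = 459 min/day / 198 units/day
Takt = 2.32 min/unit

2.32 min/unit


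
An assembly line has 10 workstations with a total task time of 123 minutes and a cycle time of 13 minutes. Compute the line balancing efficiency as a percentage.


Formula: Efficiency = Sum of Task Times / (N_stations * CT) * 100
Total station capacity = 10 stations * 13 min = 130 min
Efficiency = 123 / 130 * 100 = 94.6%

94.6%


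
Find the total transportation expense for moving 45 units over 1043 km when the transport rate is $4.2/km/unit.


TC = dist * cost * units = 1043 * 4.2 * 45 = $197127.00

$197127.00


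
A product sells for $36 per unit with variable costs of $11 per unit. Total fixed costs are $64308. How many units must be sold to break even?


Formula: BEQ = Fixed Costs / (Price - Variable Cost)
Contribution margin = $36 - $11 = $25/unit
BEQ = ceil($64308 / $25/unit) = ceil(2572.32) = 2573 units

2573 units


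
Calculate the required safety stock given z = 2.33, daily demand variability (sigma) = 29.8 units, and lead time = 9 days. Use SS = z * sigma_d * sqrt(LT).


Formula: SS = z * sigma_d * sqrt(LT)
sqrt(LT) = sqrt(9) = 3.0
SS = 2.33 * 29.8 * 3.0
SS = 208.3 units

208.3 units


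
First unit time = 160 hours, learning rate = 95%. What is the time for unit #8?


Formula: T_n = T_1 * (learning_rate)^(log2(n)) where learning_rate = rate/100
Doublings = log2(8) = 3
T_n = 160 * 0.95^3
T_n = 160 * 0.8574 = 137.2 hours

137.2 hours


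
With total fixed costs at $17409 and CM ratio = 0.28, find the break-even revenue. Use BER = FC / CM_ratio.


Formula: BER = Fixed Costs / Contribution Margin Ratio
BER = $17409 / 0.28
BER = $62175.00 (to the nearest cent)

$62175.00


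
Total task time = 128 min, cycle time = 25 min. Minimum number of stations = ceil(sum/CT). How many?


Formula: N_min = ceil(Sum of Task Times / Cycle Time)
N_min = ceil(128 min / 25 min) = ceil(5.12)
N_min = 6 stations

6


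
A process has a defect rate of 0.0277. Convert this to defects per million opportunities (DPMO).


DPMO = defect_rate * 1000000 = 0.0277 * 1000000

27700


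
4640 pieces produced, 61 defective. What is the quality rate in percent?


Formula: Quality Rate = Good Pieces / Total Pieces * 100
Good pieces = 4640 - 61 = 4579
QR = 4579 / 4640 * 100 = 98.7%

98.7%


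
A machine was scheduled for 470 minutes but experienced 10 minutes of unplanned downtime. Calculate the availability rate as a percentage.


Formula: Availability = (Planned Time - Downtime) / Planned Time * 100
Uptime = 470 - 10 = 460 min
Availability = 460 / 470 * 100 = 97.9%

97.9%


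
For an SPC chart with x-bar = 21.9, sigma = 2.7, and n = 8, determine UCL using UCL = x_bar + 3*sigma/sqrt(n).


UCL = 21.9 + 3 * 2.7 / sqrt(8)

24.76


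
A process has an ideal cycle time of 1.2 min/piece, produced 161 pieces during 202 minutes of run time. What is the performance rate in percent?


Formula: Performance = (Ideal CT * Total Count) / Run Time * 100
Ideal output time = 1.2 * 161 = 193.2 min
Performance = 193.2 / 202 * 100 = 95.6%

95.6%


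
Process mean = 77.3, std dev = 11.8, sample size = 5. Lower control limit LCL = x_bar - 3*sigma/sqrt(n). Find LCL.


LCL = 77.3 - 3 * 11.8 / sqrt(5)

61.47


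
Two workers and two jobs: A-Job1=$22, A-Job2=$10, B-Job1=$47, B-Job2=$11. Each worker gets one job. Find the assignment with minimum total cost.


Option 1: A->1 + B->2 = $22 + $11 = $33
Option 2: A->2 + B->1 = $10 + $47 = $57
Min cost = min($33, $57) = $33

$33


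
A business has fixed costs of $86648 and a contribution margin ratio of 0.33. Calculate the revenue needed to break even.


Formula: BER = Fixed Costs / Contribution Margin Ratio
BER = $86648 / 0.33
BER = $262569.70 (to the nearest cent)

$262569.70


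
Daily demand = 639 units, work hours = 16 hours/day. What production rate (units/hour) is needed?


Formula: Production Rate = Daily Demand / Available Hours
Rate = 639 units/day / 16 hours/day
Rate = 39.9 units/hour

39.9 units/hour


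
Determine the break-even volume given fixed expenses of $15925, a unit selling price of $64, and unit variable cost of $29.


Formula: BEQ = Fixed Costs / (Price - Variable Cost)
Contribution margin = $64 - $29 = $35/unit
BEQ = ceil($15925 / $35/unit) = ceil(455.0) = 455 units

455 units


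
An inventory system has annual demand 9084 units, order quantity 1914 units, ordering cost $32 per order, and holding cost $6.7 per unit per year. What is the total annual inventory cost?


TC = 9084/1914 * 32 + 1914/2 * 6.7

$6563.77


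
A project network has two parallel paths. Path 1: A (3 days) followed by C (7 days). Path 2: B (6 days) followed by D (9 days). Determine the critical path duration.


Path 1 = 3 + 7 = 10 days
Path 2 = 6 + 9 = 15 days
Duration = max(10, 15) = 15 days

15 days


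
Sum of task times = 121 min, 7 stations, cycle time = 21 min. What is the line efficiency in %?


Formula: Efficiency = Sum of Task Times / (N_stations * CT) * 100
Total station capacity = 7 stations * 21 min = 147 min
Efficiency = 121 / 147 * 100 = 82.3%

82.3%


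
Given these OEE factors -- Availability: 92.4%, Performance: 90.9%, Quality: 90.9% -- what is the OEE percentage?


Formula: OEE = Availability * Performance * Quality / 10000
A * P = 92.4% * 90.9% / 100 = 83.99%
OEE = 83.99% * 90.9% / 100 = 76.3%

76.3%


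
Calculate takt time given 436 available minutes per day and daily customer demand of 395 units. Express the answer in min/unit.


Formula: Takt Time = Available Production Time / Customer Demand
Takt = 436 min/day / 395 units/day
Takt = 1.1 min/unit

1.1 min/unit


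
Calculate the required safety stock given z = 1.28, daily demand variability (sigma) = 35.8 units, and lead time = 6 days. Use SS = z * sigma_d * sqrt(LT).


Formula: SS = z * sigma_d * sqrt(LT)
sqrt(LT) = sqrt(6) = 2.4495
SS = 1.28 * 35.8 * 2.4495
SS = 112.2 units

112.2 units


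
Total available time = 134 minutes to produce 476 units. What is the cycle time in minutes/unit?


Formula: CT = Available Time / Number of Units
CT = 134 min / 476 units
CT = 0.28 min/unit

0.28 min/unit


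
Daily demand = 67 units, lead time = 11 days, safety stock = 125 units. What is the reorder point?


Formula: ROP = (Daily Demand * Lead Time) + Safety Stock
Demand during lead time = 67 * 11 = 737 units
ROP = 737 + 125 = 862 units

862 units


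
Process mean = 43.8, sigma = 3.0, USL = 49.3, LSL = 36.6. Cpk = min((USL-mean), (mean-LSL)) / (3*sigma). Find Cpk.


Cpu = (49.3 - 43.8) / (3 * 3.0) = 0.61
Cpl = (43.8 - 36.6) / (3 * 3.0) = 0.8
Cpk = min(0.61, 0.8) = 0.61

0.61


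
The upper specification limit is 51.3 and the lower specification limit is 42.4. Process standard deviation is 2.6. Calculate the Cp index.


Cp = (51.3 - 42.4) / (6 * 2.6)

0.57


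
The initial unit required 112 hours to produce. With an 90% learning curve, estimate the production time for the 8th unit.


Formula: T_n = T_1 * (learning_rate)^(log2(n)) where learning_rate = rate/100
Doublings = log2(8) = 3
T_n = 112 * 0.9^3
T_n = 112 * 0.729 = 81.6 hours

81.6 hours


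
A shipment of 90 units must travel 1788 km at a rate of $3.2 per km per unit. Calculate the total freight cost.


TC = dist * cost * units = 1788 * 3.2 * 90 = $514944.00

$514944.00


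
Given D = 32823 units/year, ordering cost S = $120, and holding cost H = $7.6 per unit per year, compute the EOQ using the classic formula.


Formula: EOQ = sqrt(2 * D * S / H)
Numerator: 2 * 32823 * 120 = 7877520
2DS/H = 7877520 / 7.6 = 1036515.8
EOQ = sqrt(1036515.8) = 1018.1 units

1018.1 units


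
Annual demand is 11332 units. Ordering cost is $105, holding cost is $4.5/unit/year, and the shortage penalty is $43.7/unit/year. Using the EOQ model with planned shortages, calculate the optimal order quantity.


Formula: EOQ* = sqrt(2DS/H) * sqrt((H+P)/P)
Base EOQ = sqrt(2*11332*105/4.5) = 727.2 units
Correction = sqrt((4.5+43.7)/43.7) = 1.05023
EOQ* = 727.2 * 1.05023 = 763.7 units

763.7 units


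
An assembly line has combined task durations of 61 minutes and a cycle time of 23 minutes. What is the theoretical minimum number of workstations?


Formula: N_min = ceil(Sum of Task Times / Cycle Time)
N_min = ceil(61 min / 23 min) = ceil(2.6522)
N_min = 3 stations

3


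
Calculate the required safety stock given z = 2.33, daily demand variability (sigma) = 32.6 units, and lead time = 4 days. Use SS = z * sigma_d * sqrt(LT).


Formula: SS = z * sigma_d * sqrt(LT)
sqrt(LT) = sqrt(4) = 2.0
SS = 2.33 * 32.6 * 2.0
SS = 151.9 units

151.9 units


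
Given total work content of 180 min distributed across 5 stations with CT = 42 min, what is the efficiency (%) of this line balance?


Formula: Efficiency = Sum of Task Times / (N_stations * CT) * 100
Total station capacity = 5 stations * 42 min = 210 min
Efficiency = 180 / 210 * 100 = 85.7%

85.7%


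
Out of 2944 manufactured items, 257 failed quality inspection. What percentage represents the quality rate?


Formula: Quality Rate = Good Pieces / Total Pieces * 100
Good pieces = 2944 - 257 = 2687
QR = 2687 / 2944 * 100 = 91.3%

91.3%


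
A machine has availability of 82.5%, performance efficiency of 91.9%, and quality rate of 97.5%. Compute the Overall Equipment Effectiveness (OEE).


Formula: OEE = Availability * Performance * Quality / 10000
A * P = 82.5% * 91.9% / 100 = 75.82%
OEE = 75.82% * 97.5% / 100 = 73.9%

73.9%


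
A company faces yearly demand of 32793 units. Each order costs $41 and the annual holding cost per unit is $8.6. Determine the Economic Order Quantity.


Formula: EOQ = sqrt(2 * D * S / H)
Numerator: 2 * 32793 * 41 = 2689026
2DS/H = 2689026 / 8.6 = 312677.4
EOQ = sqrt(312677.4) = 559.2 units

559.2 units


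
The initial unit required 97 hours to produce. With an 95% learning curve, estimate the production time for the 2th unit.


Formula: T_n = T_1 * (learning_rate)^(log2(n)) where learning_rate = rate/100
Doublings = log2(2) = 1
T_n = 97 * 0.95^1
T_n = 97 * 0.95 = 92.2 hours

92.2 hours


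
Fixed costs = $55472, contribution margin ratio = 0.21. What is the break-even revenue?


Formula: BER = Fixed Costs / Contribution Margin Ratio
BER = $55472 / 0.21
BER = $264152.38 (to the nearest cent)

$264152.38


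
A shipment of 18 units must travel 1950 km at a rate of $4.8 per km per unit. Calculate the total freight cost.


TC = dist * cost * units = 1950 * 4.8 * 18 = $168480.00

$168480.00


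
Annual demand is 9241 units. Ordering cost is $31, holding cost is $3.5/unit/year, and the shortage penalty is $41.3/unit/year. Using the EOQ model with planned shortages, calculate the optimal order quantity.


Formula: EOQ* = sqrt(2DS/H) * sqrt((H+P)/P)
Base EOQ = sqrt(2*9241*31/3.5) = 404.6 units
Correction = sqrt((3.5+41.3)/41.3) = 1.04151
EOQ* = 404.6 * 1.04151 = 421.4 units

421.4 units


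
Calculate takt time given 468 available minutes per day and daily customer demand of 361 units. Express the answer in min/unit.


Formula: Takt Time = Available Production Time / Customer Demand
Takt = 468 min/day / 361 units/day
Takt = 1.3 min/unit

1.3 min/unit


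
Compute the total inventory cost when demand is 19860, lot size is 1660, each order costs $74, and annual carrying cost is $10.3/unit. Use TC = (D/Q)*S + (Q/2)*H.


TC = 19860/1660 * 74 + 1660/2 * 10.3

$9434.33


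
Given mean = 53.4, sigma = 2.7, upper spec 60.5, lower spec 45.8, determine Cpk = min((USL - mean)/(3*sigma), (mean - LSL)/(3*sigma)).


Cpu = (60.5 - 53.4) / (3 * 2.7) = 0.88
Cpl = (53.4 - 45.8) / (3 * 2.7) = 0.94
Cpk = min(0.88, 0.94) = 0.88

0.88


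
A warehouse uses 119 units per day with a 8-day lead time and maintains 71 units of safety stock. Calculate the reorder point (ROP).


Formula: ROP = (Daily Demand * Lead Time) + Safety Stock
Demand during lead time = 119 * 8 = 952 units
ROP = 952 + 71 = 1023 units

1023 units


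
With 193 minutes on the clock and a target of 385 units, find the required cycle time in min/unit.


Formula: CT = Available Time / Number of Units
CT = 193 min / 385 units
CT = 0.5 min/unit

0.5 min/unit


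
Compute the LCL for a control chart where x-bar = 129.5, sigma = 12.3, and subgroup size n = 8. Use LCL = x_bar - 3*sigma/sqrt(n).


LCL = 129.5 - 3 * 12.3 / sqrt(8)

116.45


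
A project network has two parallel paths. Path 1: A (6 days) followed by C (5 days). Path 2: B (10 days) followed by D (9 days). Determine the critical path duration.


Path 1 = 6 + 5 = 11 days
Path 2 = 10 + 9 = 19 days
Duration = max(11, 19) = 19 days

19 days


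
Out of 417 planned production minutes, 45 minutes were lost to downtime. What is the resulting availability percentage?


Formula: Availability = (Planned Time - Downtime) / Planned Time * 100
Uptime = 417 - 45 = 372 min
Availability = 372 / 417 * 100 = 89.2%

89.2%


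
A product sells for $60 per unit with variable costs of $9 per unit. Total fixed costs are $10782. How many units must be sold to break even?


Formula: BEQ = Fixed Costs / (Price - Variable Cost)
Contribution margin = $60 - $9 = $51/unit
BEQ = ceil($10782 / $51/unit) = ceil(211.41) = 212 units

212 units


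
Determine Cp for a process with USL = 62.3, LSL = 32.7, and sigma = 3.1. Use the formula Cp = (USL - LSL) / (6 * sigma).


Cp = (62.3 - 32.7) / (6 * 3.1)

1.59


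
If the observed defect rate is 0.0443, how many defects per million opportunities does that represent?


DPMO = defect_rate * 1000000 = 0.0443 * 1000000

44300


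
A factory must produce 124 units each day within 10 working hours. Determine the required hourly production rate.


Formula: Production Rate = Daily Demand / Available Hours
Rate = 124 units/day / 10 hours/day
Rate = 12.4 units/hour

12.4 units/hour


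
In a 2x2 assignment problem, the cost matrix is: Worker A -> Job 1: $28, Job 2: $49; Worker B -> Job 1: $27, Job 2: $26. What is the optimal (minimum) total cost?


Option 1: A->1 + B->2 = $28 + $26 = $54
Option 2: A->2 + B->1 = $49 + $27 = $76
Min cost = min($54, $76) = $54

$54
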